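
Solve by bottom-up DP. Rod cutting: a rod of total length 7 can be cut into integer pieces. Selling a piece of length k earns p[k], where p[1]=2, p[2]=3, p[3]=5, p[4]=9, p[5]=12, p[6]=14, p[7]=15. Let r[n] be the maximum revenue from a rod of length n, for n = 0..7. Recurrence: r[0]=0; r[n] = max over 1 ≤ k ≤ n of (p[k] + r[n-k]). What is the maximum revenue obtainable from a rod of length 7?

   n    0    1    2    3    4    5    6    7
r[n]    0    2    4    6    9   12   14   16

16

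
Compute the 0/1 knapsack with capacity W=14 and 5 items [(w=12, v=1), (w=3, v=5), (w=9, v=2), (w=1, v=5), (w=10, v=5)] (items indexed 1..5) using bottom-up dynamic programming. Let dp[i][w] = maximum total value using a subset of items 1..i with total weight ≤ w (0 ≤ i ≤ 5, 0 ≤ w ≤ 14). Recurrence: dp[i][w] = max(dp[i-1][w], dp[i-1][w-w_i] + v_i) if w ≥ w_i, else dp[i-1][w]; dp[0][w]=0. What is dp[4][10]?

10

i\w   0   1   2   3   4   5   6   7   8   9  10  11  12  13  14
  0   0   0   0   0   0   0   0   0   0   0   0   0   0   0   0
  1   0   0   0   0   0   0   0   0   0   0   0   0   1   1   1
  2   0   0   0   5   5   5   5   5   5   5   5   5   5   5   5
  3   0   0   0   5   5   5   5   5   5   5   5   5   7   7   7
  4   0   5   5   5  10  10  10  10  10  10  10  10  10  12  12
  5   0   5   5   5  10  10  10  10  10  10  10  10  10  12  15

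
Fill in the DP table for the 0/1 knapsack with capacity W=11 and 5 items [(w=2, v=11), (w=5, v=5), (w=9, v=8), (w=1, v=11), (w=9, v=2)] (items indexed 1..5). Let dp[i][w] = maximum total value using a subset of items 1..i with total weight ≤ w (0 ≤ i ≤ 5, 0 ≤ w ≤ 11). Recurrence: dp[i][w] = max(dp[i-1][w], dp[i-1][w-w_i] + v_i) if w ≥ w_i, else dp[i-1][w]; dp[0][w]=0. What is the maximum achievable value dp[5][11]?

i\w   0   1   2   3   4   5   6   7   8   9  10  11
  0   0   0   0   0   0   0   0   0   0   0   0   0
  1   0   0  11  11  11  11  11  11  11  11  11  11
  2   0   0  11  11  11  11  11  16  16  16  16  16
  3   0   0  11  11  11  11  11  16  16  16  16  19
  4   0  11  11  22  22  22  22  22  27  27  27  27
  5   0  11  11  22  22  22  22  22  27  27  27  27

27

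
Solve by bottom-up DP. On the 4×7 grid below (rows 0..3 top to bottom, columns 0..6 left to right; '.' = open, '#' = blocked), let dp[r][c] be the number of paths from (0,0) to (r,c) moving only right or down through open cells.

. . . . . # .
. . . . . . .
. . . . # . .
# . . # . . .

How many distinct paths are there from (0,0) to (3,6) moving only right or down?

r\c   0   1   2   3   4   5   6
  0   1   1   1   1   1   0   0
  1   1   2   3   4   5   5   5
  2   1   3   6  10   0   5  10
  3   0   3   9   0   0   5  15

15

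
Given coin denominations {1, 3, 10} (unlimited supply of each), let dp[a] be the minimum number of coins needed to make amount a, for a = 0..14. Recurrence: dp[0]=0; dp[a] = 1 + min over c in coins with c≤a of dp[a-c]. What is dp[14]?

 a  0  1  2  3  4  5  6  7  8  9 10 11 12 13 14
dp  0  1  2  1  2  3  2  3  4  3  1  2  3  2  3

3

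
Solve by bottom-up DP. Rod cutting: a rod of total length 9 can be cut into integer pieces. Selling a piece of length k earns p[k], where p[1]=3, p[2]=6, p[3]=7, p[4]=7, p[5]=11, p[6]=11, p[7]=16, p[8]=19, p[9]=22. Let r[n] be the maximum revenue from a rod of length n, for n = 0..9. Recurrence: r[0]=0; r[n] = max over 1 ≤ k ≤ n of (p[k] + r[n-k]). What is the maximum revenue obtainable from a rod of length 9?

27

   n    0    1    2    3    4    5    6    7    8    9
r[n]    0    3    6    9   12   15   18   21   24   27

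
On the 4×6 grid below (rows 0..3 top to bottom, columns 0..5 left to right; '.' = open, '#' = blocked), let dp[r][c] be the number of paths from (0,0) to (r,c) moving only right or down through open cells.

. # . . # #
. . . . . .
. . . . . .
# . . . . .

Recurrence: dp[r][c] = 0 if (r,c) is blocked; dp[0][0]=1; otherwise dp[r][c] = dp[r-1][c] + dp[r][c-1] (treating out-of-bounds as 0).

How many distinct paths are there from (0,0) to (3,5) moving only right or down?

20

r\c   0   1   2   3   4   5
  0   1   0   0   0   0   0
  1   1   1   1   1   1   1
  2   1   2   3   4   5   6
  3   0   2   5   9  14  20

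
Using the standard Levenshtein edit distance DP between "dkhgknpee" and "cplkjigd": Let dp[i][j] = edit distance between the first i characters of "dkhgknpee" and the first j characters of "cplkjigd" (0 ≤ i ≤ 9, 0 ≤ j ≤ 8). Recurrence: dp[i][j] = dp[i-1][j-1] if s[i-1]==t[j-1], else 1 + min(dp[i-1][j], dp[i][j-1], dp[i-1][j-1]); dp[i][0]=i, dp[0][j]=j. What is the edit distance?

8

   ''  c  p  l  k  j  i  g  d
''  0  1  2  3  4  5  6  7  8
 d  1  1  2  3  4  5  6  7  7
 k  2  2  2  3  3  4  5  6  7
 h  3  3  3  3  4  4  5  6  7
 g  4  4  4  4  4  5  5  5  6
 k  5  5  5  5  4  5  6  6  6
 n  6  6  6  6  5  5  6  7  7
 p  7  7  6  7  6  6  6  7  8
 e  8  8  7  7  7  7  7  7  8
 e  9  9  8  8  8  8  8  8  8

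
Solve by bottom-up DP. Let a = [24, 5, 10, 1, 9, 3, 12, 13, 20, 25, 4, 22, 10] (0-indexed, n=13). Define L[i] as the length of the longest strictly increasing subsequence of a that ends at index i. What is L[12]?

4

   i    0    1    2    3    4    5    6    7    8    9   10   11   12
a[i]   24    5   10    1    9    3   12   13   20   25    4   22   10
L[i]    1    1    2    1    2    2    3    4    5    6    3    6    4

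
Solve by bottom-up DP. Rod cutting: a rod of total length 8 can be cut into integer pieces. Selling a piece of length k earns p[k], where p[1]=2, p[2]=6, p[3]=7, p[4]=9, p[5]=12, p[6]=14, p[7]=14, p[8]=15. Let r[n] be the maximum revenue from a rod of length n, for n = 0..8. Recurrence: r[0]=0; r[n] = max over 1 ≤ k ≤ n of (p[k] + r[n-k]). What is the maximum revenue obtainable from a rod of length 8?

24

   n    0    1    2    3    4    5    6    7    8
r[n]    0    2    6    8   12   14   18   20   24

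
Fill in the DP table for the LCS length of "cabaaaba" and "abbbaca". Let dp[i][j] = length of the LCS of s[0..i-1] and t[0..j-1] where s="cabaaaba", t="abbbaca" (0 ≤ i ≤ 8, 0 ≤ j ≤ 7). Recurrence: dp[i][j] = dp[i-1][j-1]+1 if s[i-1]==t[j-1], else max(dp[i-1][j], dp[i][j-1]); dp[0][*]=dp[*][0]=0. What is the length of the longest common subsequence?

   ''  a  b  b  b  a  c  a
''  0  0  0  0  0  0  0  0
 c  0  0  0  0  0  0  1  1
 a  0  1  1  1  1  1  1  2
 b  0  1  2  2  2  2  2  2
 a  0  1  2  2  2  3  3  3
 a  0  1  2  2  2  3  3  4
 a  0  1  2  2  2  3  3  4
 b  0  1  2  3  3  3  3  4
 a  0  1  2  3  3  4  4  4

4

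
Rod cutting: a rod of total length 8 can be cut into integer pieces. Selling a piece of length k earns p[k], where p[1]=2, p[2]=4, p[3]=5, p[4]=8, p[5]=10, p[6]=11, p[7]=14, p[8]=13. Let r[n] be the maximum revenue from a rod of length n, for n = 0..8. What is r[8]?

   n    0    1    2    3    4    5    6    7    8
r[n]    0    2    4    6    8   10   12   14   16

16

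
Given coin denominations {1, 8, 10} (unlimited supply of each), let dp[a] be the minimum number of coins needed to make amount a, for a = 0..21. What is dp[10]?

 a  0  1  2  3  4  5  6  7  8  9 10 11 12 13 14 15 16 17 18 19 20 21
dp  0  1  2  3  4  5  6  7  1  2  1  2  3  4  5  6  2  3  2  3  2  3

1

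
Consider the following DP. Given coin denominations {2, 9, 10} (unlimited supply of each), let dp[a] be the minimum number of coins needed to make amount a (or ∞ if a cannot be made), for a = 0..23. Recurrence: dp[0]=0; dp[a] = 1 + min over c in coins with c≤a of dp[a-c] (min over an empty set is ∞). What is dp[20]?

2

 a  0  1  2  3  4  5  6  7  8  9 10 11 12 13 14 15 16 17 18 19 20 21 22 23
dp  0  -  1  -  2  -  3  -  4  1  1  2  2  3  3  4  4  5  2  2  2  3  3  4
(- denotes ∞ / unreachable)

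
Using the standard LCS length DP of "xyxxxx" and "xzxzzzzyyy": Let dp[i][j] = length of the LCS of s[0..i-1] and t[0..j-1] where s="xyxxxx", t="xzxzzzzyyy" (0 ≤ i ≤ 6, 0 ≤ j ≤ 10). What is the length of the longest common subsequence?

   ''  x  z  x  z  z  z  z  y  y  y
''  0  0  0  0  0  0  0  0  0  0  0
 x  0  1  1  1  1  1  1  1  1  1  1
 y  0  1  1  1  1  1  1  1  2  2  2
 x  0  1  1  2  2  2  2  2  2  2  2
 x  0  1  1  2  2  2  2  2  2  2  2
 x  0  1  1  2  2  2  2  2  2  2  2
 x  0  1  1  2  2  2  2  2  2  2  2

2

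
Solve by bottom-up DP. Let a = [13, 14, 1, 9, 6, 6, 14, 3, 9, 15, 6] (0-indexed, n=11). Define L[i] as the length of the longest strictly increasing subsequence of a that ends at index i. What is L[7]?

2

   i    0    1    2    3    4    5    6    7    8    9   10
a[i]   13   14    1    9    6    6   14    3    9   15    6
L[i]    1    2    1    2    2    2    3    2    3    4    3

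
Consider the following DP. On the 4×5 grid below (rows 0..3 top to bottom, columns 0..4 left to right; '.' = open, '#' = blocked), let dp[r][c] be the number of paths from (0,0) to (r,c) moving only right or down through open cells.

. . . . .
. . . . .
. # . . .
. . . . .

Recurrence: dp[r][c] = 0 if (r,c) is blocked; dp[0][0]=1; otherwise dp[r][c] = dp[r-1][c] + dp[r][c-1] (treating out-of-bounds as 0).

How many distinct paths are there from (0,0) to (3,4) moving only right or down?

23

r\c   0   1   2   3   4
  0   1   1   1   1   1
  1   1   2   3   4   5
  2   1   0   3   7  12
  3   1   1   4  11  23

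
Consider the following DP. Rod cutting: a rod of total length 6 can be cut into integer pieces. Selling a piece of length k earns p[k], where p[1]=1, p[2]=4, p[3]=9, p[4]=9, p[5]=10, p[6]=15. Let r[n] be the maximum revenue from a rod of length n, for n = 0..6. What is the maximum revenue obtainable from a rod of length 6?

18

   n    0    1    2    3    4    5    6
r[n]    0    1    4    9   10   13   18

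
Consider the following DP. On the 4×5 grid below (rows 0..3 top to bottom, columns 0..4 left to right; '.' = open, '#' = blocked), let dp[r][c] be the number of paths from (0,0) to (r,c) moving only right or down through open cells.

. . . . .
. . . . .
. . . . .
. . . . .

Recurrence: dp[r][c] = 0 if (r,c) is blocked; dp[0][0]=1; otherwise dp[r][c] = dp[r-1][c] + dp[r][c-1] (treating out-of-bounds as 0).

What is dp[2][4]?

r\c   0   1   2   3   4
  0   1   1   1   1   1
  1   1   2   3   4   5
  2   1   3   6  10  15
  3   1   4  10  20  35

15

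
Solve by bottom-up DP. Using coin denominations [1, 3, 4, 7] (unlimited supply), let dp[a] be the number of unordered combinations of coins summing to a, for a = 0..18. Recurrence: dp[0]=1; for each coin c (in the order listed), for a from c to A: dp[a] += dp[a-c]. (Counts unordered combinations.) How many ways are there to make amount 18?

32

after  coin     0     1     2     3     4     5     6     7     8     9    10    11    12    13    14    15    16    17    18
          1     1     1     1     1     1     1     1     1     1     1     1     1     1     1     1     1     1     1     1
          3     1     1     1     2     2     2     3     3     3     4     4     4     5     5     5     6     6     6     7
          4     1     1     1     2     3     3     4     5     6     7     8     9    11    12    13    15    17    18    20
          7     1     1     1     2     3     3     4     6     7     8    10    12    14    16    19    22    25    28    32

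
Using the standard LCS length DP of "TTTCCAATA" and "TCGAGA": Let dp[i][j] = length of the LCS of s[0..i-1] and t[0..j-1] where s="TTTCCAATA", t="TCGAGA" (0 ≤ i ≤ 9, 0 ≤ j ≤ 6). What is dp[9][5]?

3

   ''  T  C  G  A  G  A
''  0  0  0  0  0  0  0
 T  0  1  1  1  1  1  1
 T  0  1  1  1  1  1  1
 T  0  1  1  1  1  1  1
 C  0  1  2  2  2  2  2
 C  0  1  2  2  2  2  2
 A  0  1  2  2  3  3  3
 A  0  1  2  2  3  3  4
 T  0  1  2  2  3  3  4
 A  0  1  2  2  3  3  4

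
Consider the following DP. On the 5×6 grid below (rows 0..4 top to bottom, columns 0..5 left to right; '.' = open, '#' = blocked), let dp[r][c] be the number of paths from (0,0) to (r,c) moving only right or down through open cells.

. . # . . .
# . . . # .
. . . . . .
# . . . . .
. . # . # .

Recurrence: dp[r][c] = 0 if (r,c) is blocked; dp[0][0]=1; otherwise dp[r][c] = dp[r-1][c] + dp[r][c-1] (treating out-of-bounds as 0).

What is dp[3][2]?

3

r\c   0   1   2   3   4   5
  0   1   1   0   0   0   0
  1   0   1   1   1   0   0
  2   0   1   2   3   3   3
  3   0   1   3   6   9  12
  4   0   1   0   6   0  12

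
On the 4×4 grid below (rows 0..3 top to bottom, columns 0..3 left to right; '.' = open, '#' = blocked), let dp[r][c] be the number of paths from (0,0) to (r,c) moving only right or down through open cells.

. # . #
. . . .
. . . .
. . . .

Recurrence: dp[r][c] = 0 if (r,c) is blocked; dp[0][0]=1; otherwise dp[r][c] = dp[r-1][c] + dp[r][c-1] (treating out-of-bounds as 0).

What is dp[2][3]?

r\c   0   1   2   3
  0   1   0   0   0
  1   1   1   1   1
  2   1   2   3   4
  3   1   3   6  10

4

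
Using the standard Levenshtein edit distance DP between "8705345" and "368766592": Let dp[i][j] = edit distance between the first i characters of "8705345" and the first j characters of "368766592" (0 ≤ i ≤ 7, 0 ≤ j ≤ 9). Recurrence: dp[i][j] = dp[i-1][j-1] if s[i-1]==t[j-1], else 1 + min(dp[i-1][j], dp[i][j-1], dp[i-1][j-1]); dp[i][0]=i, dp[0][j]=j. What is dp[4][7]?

4

   ''  3  6  8  7  6  6  5  9  2
''  0  1  2  3  4  5  6  7  8  9
 8  1  1  2  2  3  4  5  6  7  8
 7  2  2  2  3  2  3  4  5  6  7
 0  3  3  3  3  3  3  4  5  6  7
 5  4  4  4  4  4  4  4  4  5  6
 3  5  4  5  5  5  5  5  5  5  6
 4  6  5  5  6  6  6  6  6  6  6
 5  7  6  6  6  7  7  7  6  7  7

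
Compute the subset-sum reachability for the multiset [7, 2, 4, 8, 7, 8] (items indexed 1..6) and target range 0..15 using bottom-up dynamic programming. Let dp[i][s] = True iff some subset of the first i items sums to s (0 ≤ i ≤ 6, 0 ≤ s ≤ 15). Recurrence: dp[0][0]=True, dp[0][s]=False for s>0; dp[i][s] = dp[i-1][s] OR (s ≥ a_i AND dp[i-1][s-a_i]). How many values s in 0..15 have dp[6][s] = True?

13

i\s   0   1   2   3   4   5   6   7   8   9  10  11  12  13  14  15
  0   T   F   F   F   F   F   F   F   F   F   F   F   F   F   F   F
  1   T   F   F   F   F   F   F   T   F   F   F   F   F   F   F   F
  2   T   F   T   F   F   F   F   T   F   T   F   F   F   F   F   F
  3   T   F   T   F   T   F   T   T   F   T   F   T   F   T   F   F
  4   T   F   T   F   T   F   T   T   T   T   T   T   T   T   T   T
  5   T   F   T   F   T   F   T   T   T   T   T   T   T   T   T   T
  6   T   F   T   F   T   F   T   T   T   T   T   T   T   T   T   T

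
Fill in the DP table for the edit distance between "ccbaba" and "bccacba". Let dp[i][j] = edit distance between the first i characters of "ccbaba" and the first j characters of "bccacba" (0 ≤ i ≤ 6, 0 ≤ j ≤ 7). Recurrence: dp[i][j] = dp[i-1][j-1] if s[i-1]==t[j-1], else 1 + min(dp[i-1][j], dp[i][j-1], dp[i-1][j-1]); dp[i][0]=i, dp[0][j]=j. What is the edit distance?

   ''  b  c  c  a  c  b  a
''  0  1  2  3  4  5  6  7
 c  1  1  1  2  3  4  5  6
 c  2  2  1  1  2  3  4  5
 b  3  2  2  2  2  3  3  4
 a  4  3  3  3  2  3  4  3
 b  5  4  4  4  3  3  3  4
 a  6  5  5  5  4  4  4  3

3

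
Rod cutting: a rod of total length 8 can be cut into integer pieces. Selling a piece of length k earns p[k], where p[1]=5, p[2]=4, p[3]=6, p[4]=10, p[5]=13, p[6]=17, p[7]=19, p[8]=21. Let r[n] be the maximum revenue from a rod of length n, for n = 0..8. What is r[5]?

   n    0    1    2    3    4    5    6    7    8
r[n]    0    5   10   15   20   25   30   35   40

25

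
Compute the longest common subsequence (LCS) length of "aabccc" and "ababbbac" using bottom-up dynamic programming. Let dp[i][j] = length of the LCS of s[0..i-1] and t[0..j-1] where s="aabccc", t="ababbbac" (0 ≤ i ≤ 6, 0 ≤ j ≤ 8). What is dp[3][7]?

   ''  a  b  a  b  b  b  a  c
''  0  0  0  0  0  0  0  0  0
 a  0  1  1  1  1  1  1  1  1
 a  0  1  1  2  2  2  2  2  2
 b  0  1  2  2  3  3  3  3  3
 c  0  1  2  2  3  3  3  3  4
 c  0  1  2  2  3  3  3  3  4
 c  0  1  2  2  3  3  3  3  4

3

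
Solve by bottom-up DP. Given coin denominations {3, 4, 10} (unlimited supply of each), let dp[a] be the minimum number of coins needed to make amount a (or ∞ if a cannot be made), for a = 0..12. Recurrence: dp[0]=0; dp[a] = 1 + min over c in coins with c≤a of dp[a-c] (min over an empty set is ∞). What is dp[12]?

 a  0  1  2  3  4  5  6  7  8  9 10 11 12
dp  0  -  -  1  1  -  2  2  2  3  1  3  3
(- denotes ∞ / unreachable)

3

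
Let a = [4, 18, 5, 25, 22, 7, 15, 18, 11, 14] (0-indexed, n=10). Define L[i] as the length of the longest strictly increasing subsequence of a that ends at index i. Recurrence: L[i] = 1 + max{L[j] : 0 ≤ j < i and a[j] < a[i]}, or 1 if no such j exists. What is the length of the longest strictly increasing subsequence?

5

   i    0    1    2    3    4    5    6    7    8    9
a[i]    4   18    5   25   22    7   15   18   11   14
L[i]    1    2    2    3    3    3    4    5    4    5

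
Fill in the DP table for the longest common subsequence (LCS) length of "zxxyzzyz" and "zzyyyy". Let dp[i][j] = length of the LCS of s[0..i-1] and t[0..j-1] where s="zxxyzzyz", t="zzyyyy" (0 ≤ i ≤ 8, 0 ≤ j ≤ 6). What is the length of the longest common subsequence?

   ''  z  z  y  y  y  y
''  0  0  0  0  0  0  0
 z  0  1  1  1  1  1  1
 x  0  1  1  1  1  1  1
 x  0  1  1  1  1  1  1
 y  0  1  1  2  2  2  2
 z  0  1  2  2  2  2  2
 z  0  1  2  2  2  2  2
 y  0  1  2  3  3  3  3
 z  0  1  2  3  3  3  3

3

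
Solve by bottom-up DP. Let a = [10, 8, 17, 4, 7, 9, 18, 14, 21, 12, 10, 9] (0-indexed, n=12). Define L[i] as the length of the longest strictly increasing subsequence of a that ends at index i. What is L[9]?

4

   i    0    1    2    3    4    5    6    7    8    9   10   11
a[i]   10    8   17    4    7    9   18   14   21   12   10    9
L[i]    1    1    2    1    2    3    4    4    5    4    4    3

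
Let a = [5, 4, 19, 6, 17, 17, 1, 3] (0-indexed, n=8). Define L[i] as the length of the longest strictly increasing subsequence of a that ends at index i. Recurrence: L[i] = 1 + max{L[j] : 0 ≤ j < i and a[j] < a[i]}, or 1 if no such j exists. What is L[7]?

   i    0    1    2    3    4    5    6    7
a[i]    5    4   19    6   17   17    1    3
L[i]    1    1    2    2    3    3    1    2

2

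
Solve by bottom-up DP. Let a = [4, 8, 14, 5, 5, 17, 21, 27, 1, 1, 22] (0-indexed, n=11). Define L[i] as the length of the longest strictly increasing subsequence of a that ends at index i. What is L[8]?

   i    0    1    2    3    4    5    6    7    8    9   10
a[i]    4    8   14    5    5   17   21   27    1    1   22
L[i]    1    2    3    2    2    4    5    6    1    1    6

1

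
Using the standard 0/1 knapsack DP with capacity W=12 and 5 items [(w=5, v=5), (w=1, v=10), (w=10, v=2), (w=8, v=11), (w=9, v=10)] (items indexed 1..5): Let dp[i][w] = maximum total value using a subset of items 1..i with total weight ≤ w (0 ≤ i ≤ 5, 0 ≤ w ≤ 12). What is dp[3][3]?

10

i\w   0   1   2   3   4   5   6   7   8   9  10  11  12
  0   0   0   0   0   0   0   0   0   0   0   0   0   0
  1   0   0   0   0   0   5   5   5   5   5   5   5   5
  2   0  10  10  10  10  10  15  15  15  15  15  15  15
  3   0  10  10  10  10  10  15  15  15  15  15  15  15
  4   0  10  10  10  10  10  15  15  15  21  21  21  21
  5   0  10  10  10  10  10  15  15  15  21  21  21  21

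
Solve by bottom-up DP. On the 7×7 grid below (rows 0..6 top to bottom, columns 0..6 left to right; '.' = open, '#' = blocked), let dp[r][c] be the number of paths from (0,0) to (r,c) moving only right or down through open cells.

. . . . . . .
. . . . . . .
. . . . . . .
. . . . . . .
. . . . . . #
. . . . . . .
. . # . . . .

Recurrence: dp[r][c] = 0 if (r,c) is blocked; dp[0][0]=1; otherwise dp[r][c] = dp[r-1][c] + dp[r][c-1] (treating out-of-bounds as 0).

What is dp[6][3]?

56

r\c   0   1   2   3   4   5   6
  0   1   1   1   1   1   1   1
  1   1   2   3   4   5   6   7
  2   1   3   6  10  15  21  28
  3   1   4  10  20  35  56  84
  4   1   5  15  35  70 126   0
  5   1   6  21  56 126 252 252
  6   1   7   0  56 182 434 686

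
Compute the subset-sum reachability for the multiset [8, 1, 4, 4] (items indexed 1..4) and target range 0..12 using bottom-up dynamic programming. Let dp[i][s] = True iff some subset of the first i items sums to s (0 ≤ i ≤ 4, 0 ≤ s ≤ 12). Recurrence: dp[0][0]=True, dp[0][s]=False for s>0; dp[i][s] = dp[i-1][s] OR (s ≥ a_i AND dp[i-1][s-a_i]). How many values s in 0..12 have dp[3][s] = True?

7

i\s   0   1   2   3   4   5   6   7   8   9  10  11  12
  0   T   F   F   F   F   F   F   F   F   F   F   F   F
  1   T   F   F   F   F   F   F   F   T   F   F   F   F
  2   T   T   F   F   F   F   F   F   T   T   F   F   F
  3   T   T   F   F   T   T   F   F   T   T   F   F   T
  4   T   T   F   F   T   T   F   F   T   T   F   F   T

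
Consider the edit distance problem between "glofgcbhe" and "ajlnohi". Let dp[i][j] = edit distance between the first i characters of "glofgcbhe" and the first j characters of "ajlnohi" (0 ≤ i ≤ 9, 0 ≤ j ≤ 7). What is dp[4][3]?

   ''  a  j  l  n  o  h  i
''  0  1  2  3  4  5  6  7
 g  1  1  2  3  4  5  6  7
 l  2  2  2  2  3  4  5  6
 o  3  3  3  3  3  3  4  5
 f  4  4  4  4  4  4  4  5
 g  5  5  5  5  5  5  5  5
 c  6  6  6  6  6  6  6  6
 b  7  7  7  7  7  7  7  7
 h  8  8  8  8  8  8  7  8
 e  9  9  9  9  9  9  8  8

4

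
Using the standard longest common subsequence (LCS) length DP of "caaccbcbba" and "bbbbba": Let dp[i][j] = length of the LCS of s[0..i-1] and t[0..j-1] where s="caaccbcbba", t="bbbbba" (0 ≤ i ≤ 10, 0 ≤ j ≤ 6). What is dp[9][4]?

   ''  b  b  b  b  b  a
''  0  0  0  0  0  0  0
 c  0  0  0  0  0  0  0
 a  0  0  0  0  0  0  1
 a  0  0  0  0  0  0  1
 c  0  0  0  0  0  0  1
 c  0  0  0  0  0  0  1
 b  0  1  1  1  1  1  1
 c  0  1  1  1  1  1  1
 b  0  1  2  2  2  2  2
 b  0  1  2  3  3  3  3
 a  0  1  2  3  3  3  4

3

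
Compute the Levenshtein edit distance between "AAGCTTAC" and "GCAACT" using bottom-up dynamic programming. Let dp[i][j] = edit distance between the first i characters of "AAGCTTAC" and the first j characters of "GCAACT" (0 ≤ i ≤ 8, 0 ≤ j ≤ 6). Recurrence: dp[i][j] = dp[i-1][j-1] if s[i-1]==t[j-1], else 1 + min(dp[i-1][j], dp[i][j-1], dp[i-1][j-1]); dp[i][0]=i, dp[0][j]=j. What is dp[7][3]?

4

   ''  G  C  A  A  C  T
''  0  1  2  3  4  5  6
 A  1  1  2  2  3  4  5
 A  2  2  2  2  2  3  4
 G  3  2  3  3  3  3  4
 C  4  3  2  3  4  3  4
 T  5  4  3  3  4  4  3
 T  6  5  4  4  4  5  4
 A  7  6  5  4  4  5  5
 C  8  7  6  5  5  4  5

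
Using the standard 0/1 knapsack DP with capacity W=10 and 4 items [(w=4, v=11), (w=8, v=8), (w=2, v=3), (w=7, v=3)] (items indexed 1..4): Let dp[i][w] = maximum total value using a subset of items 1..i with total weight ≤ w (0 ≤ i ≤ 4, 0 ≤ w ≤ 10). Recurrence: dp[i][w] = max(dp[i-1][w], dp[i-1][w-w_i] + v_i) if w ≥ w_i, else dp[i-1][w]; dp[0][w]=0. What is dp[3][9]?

i\w   0   1   2   3   4   5   6   7   8   9  10
  0   0   0   0   0   0   0   0   0   0   0   0
  1   0   0   0   0  11  11  11  11  11  11  11
  2   0   0   0   0  11  11  11  11  11  11  11
  3   0   0   3   3  11  11  14  14  14  14  14
  4   0   0   3   3  11  11  14  14  14  14  14

14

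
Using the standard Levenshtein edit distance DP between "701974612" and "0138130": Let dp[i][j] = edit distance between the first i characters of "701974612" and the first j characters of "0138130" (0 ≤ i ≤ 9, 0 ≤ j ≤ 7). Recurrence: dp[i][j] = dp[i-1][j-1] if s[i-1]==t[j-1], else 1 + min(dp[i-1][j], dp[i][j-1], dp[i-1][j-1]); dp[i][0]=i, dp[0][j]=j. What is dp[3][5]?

4

   ''  0  1  3  8  1  3  0
''  0  1  2  3  4  5  6  7
 7  1  1  2  3  4  5  6  7
 0  2  1  2  3  4  5  6  6
 1  3  2  1  2  3  4  5  6
 9  4  3  2  2  3  4  5  6
 7  5  4  3  3  3  4  5  6
 4  6  5  4  4  4  4  5  6
 6  7  6  5  5  5  5  5  6
 1  8  7  6  6  6  5  6  6
 2  9  8  7  7  7  6  6  7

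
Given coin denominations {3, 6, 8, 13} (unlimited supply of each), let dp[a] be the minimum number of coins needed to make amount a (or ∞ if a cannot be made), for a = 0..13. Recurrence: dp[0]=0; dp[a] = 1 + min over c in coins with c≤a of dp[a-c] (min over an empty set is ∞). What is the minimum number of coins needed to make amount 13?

1

 a  0  1  2  3  4  5  6  7  8  9 10 11 12 13
dp  0  -  -  1  -  -  1  -  1  2  -  2  2  1
(- denotes ∞ / unreachable)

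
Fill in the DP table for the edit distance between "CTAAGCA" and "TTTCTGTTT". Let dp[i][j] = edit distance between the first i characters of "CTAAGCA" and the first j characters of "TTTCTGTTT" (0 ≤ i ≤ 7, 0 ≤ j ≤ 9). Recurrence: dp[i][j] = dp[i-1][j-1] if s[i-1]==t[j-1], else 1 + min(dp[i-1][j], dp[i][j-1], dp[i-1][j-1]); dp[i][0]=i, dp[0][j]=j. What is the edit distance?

7

   ''  T  T  T  C  T  G  T  T  T
''  0  1  2  3  4  5  6  7  8  9
 C  1  1  2  3  3  4  5  6  7  8
 T  2  1  1  2  3  3  4  5  6  7
 A  3  2  2  2  3  4  4  5  6  7
 A  4  3  3  3  3  4  5  5  6  7
 G  5  4  4  4  4  4  4  5  6  7
 C  6  5  5  5  4  5  5  5  6  7
 A  7  6  6  6  5  5  6  6  6  7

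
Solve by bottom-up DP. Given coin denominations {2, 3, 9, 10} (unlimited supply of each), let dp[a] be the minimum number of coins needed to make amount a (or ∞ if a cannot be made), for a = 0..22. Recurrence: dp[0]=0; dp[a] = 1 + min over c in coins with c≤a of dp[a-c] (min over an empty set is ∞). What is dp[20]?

2

 a  0  1  2  3  4  5  6  7  8  9 10 11 12 13 14 15 16 17 18 19 20 21 22
dp  0  -  1  1  2  2  2  3  3  1  1  2  2  2  3  3  3  4  2  2  2  3  3
(- denotes ∞ / unreachable)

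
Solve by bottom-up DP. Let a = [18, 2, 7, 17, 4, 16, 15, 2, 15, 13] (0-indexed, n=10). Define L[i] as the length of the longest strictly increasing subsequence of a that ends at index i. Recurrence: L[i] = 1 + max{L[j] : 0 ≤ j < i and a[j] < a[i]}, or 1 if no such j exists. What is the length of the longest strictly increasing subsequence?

   i    0    1    2    3    4    5    6    7    8    9
a[i]   18    2    7   17    4   16   15    2   15   13
L[i]    1    1    2    3    2    3    3    1    3    3

3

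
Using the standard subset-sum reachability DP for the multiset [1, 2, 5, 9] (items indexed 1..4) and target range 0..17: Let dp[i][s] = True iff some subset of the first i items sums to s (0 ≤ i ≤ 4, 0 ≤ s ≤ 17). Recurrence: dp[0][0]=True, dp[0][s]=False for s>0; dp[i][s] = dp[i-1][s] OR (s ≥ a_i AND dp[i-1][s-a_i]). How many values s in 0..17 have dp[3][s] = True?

8

i\s   0   1   2   3   4   5   6   7   8   9  10  11  12  13  14  15  16  17
  0   T   F   F   F   F   F   F   F   F   F   F   F   F   F   F   F   F   F
  1   T   T   F   F   F   F   F   F   F   F   F   F   F   F   F   F   F   F
  2   T   T   T   T   F   F   F   F   F   F   F   F   F   F   F   F   F   F
  3   T   T   T   T   F   T   T   T   T   F   F   F   F   F   F   F   F   F
  4   T   T   T   T   F   T   T   T   T   T   T   T   T   F   T   T   T   T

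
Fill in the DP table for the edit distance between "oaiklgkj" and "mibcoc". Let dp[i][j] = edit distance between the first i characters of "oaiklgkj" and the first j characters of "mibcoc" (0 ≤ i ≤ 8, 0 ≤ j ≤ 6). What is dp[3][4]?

4

   ''  m  i  b  c  o  c
''  0  1  2  3  4  5  6
 o  1  1  2  3  4  4  5
 a  2  2  2  3  4  5  5
 i  3  3  2  3  4  5  6
 k  4  4  3  3  4  5  6
 l  5  5  4  4  4  5  6
 g  6  6  5  5  5  5  6
 k  7  7  6  6  6  6  6
 j  8  8  7  7  7  7  7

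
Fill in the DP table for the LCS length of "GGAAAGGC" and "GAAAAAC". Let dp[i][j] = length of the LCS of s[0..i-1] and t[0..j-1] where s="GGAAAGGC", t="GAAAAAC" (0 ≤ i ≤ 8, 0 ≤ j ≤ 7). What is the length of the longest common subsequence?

   ''  G  A  A  A  A  A  C
''  0  0  0  0  0  0  0  0
 G  0  1  1  1  1  1  1  1
 G  0  1  1  1  1  1  1  1
 A  0  1  2  2  2  2  2  2
 A  0  1  2  3  3  3  3  3
 A  0  1  2  3  4  4  4  4
 G  0  1  2  3  4  4  4  4
 G  0  1  2  3  4  4  4  4
 C  0  1  2  3  4  4  4  5

5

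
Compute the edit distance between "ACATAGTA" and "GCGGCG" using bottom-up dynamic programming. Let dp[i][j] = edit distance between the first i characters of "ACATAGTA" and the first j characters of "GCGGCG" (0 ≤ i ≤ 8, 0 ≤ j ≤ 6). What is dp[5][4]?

   ''  G  C  G  G  C  G
''  0  1  2  3  4  5  6
 A  1  1  2  3  4  5  6
 C  2  2  1  2  3  4  5
 A  3  3  2  2  3  4  5
 T  4  4  3  3  3  4  5
 A  5  5  4  4  4  4  5
 G  6  5  5  4  4  5  4
 T  7  6  6  5  5  5  5
 A  8  7  7  6  6  6  6

4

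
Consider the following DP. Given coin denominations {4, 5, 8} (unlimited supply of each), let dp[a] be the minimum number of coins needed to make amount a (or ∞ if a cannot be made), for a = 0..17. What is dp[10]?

 a  0  1  2  3  4  5  6  7  8  9 10 11 12 13 14 15 16 17
dp  0  -  -  -  1  1  -  -  1  2  2  -  2  2  3  3  2  3
(- denotes ∞ / unreachable)

2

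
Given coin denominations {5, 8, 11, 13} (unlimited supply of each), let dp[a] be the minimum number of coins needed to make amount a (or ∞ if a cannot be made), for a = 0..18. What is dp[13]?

1

 a  0  1  2  3  4  5  6  7  8  9 10 11 12 13 14 15 16 17 18
dp  0  -  -  -  -  1  -  -  1  -  2  1  -  1  -  3  2  -  2
(- denotes ∞ / unreachable)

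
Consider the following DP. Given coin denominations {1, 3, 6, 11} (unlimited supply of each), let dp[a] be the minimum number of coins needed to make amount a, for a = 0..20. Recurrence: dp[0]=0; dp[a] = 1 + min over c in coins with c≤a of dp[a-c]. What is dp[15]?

3

 a  0  1  2  3  4  5  6  7  8  9 10 11 12 13 14 15 16 17 18 19 20
dp  0  1  2  1  2  3  1  2  3  2  3  1  2  3  2  3  4  2  3  4  3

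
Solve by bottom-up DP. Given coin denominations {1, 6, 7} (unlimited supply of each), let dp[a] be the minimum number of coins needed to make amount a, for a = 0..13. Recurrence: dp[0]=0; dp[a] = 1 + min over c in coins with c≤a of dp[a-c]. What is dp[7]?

 a  0  1  2  3  4  5  6  7  8  9 10 11 12 13
dp  0  1  2  3  4  5  1  1  2  3  4  5  2  2

1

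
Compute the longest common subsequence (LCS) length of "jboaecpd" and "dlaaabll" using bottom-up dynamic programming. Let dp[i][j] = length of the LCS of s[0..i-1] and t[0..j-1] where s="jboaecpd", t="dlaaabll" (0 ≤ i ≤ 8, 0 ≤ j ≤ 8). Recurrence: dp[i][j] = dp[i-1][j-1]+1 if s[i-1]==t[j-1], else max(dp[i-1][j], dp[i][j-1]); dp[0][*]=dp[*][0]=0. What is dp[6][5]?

   ''  d  l  a  a  a  b  l  l
''  0  0  0  0  0  0  0  0  0
 j  0  0  0  0  0  0  0  0  0
 b  0  0  0  0  0  0  1  1  1
 o  0  0  0  0  0  0  1  1  1
 a  0  0  0  1  1  1  1  1  1
 e  0  0  0  1  1  1  1  1  1
 c  0  0  0  1  1  1  1  1  1
 p  0  0  0  1  1  1  1  1  1
 d  0  1  1  1  1  1  1  1  1

1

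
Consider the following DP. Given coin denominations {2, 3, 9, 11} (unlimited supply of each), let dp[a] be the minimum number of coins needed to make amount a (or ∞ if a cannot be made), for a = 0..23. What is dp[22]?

2

 a  0  1  2  3  4  5  6  7  8  9 10 11 12 13 14 15 16 17 18 19 20 21 22 23
dp  0  -  1  1  2  2  2  3  3  1  4  1  2  2  2  3  3  3  2  4  2  3  2  3
(- denotes ∞ / unreachable)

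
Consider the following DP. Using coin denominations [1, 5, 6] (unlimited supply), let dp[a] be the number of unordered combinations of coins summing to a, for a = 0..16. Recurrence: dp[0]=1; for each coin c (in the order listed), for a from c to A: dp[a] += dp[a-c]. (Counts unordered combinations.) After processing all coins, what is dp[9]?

3

after  coin     0     1     2     3     4     5     6     7     8     9    10    11    12    13    14    15    16
          1     1     1     1     1     1     1     1     1     1     1     1     1     1     1     1     1     1
          5     1     1     1     1     1     2     2     2     2     2     3     3     3     3     3     4     4
          6     1     1     1     1     1     2     3     3     3     3     4     5     6     6     6     7     8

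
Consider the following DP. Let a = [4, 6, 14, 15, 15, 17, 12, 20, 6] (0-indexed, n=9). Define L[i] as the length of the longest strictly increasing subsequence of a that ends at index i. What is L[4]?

   i    0    1    2    3    4    5    6    7    8
a[i]    4    6   14   15   15   17   12   20    6
L[i]    1    2    3    4    4    5    3    6    2

4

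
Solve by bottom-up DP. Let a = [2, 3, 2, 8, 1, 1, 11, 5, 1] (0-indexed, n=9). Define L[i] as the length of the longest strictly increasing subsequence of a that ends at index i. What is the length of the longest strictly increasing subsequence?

4

   i    0    1    2    3    4    5    6    7    8
a[i]    2    3    2    8    1    1   11    5    1
L[i]    1    2    1    3    1    1    4    3    1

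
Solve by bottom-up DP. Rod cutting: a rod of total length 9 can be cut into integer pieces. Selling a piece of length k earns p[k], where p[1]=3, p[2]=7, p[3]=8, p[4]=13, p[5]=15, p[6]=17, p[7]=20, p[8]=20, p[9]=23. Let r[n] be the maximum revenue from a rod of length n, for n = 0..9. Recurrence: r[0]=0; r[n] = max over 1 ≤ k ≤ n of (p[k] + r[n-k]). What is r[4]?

14

   n    0    1    2    3    4    5    6    7    8    9
r[n]    0    3    7   10   14   17   21   24   28   31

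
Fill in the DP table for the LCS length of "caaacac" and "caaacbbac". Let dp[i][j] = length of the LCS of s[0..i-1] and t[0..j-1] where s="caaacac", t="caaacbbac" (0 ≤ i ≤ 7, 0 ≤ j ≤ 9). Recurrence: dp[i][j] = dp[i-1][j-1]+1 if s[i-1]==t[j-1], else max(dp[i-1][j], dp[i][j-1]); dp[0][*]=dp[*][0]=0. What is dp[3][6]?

3

   ''  c  a  a  a  c  b  b  a  c
''  0  0  0  0  0  0  0  0  0  0
 c  0  1  1  1  1  1  1  1  1  1
 a  0  1  2  2  2  2  2  2  2  2
 a  0  1  2  3  3  3  3  3  3  3
 a  0  1  2  3  4  4  4  4  4  4
 c  0  1  2  3  4  5  5  5  5  5
 a  0  1  2  3  4  5  5  5  6  6
 c  0  1  2  3  4  5  5  5  6  7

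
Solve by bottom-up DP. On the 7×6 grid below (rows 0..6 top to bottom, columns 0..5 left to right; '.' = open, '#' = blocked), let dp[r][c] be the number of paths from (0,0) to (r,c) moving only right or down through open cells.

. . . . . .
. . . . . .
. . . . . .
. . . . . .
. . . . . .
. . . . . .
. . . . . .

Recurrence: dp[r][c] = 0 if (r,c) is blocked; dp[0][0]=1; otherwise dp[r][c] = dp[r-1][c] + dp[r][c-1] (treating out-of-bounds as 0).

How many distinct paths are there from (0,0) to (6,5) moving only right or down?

r\c   0   1   2   3   4   5
  0   1   1   1   1   1   1
  1   1   2   3   4   5   6
  2   1   3   6  10  15  21
  3   1   4  10  20  35  56
  4   1   5  15  35  70 126
  5   1   6  21  56 126 252
  6   1   7  28  84 210 462

462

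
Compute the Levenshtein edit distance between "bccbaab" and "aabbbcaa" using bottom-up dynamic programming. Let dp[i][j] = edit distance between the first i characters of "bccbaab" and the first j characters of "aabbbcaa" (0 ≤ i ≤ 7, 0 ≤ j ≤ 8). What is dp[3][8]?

6

   ''  a  a  b  b  b  c  a  a
''  0  1  2  3  4  5  6  7  8
 b  1  1  2  2  3  4  5  6  7
 c  2  2  2  3  3  4  4  5  6
 c  3  3  3  3  4  4  4  5  6
 b  4  4  4  3  3  4  5  5  6
 a  5  4  4  4  4  4  5  5  5
 a  6  5  4  5  5  5  5  5  5
 b  7  6  5  4  5  5  6  6  6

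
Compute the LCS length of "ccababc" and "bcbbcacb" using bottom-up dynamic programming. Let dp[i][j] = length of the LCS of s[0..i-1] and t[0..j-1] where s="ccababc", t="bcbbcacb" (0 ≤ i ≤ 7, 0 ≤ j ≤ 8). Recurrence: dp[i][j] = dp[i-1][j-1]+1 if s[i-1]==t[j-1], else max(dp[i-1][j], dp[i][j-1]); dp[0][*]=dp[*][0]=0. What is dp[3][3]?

   ''  b  c  b  b  c  a  c  b
''  0  0  0  0  0  0  0  0  0
 c  0  0  1  1  1  1  1  1  1
 c  0  0  1  1  1  2  2  2  2
 a  0  0  1  1  1  2  3  3  3
 b  0  1  1  2  2  2  3  3  4
 a  0  1  1  2  2  2  3  3  4
 b  0  1  1  2  3  3  3  3  4
 c  0  1  2  2  3  4  4  4  4

1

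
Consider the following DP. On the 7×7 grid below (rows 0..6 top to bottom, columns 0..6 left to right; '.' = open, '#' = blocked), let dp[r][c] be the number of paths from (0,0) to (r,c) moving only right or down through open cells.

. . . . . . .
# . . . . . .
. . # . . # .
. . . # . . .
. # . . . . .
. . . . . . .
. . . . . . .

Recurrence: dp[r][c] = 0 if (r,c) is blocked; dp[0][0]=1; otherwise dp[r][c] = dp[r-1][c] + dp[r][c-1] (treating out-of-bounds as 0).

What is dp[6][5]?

r\c   0   1   2   3   4   5   6
  0   1   1   1   1   1   1   1
  1   0   1   2   3   4   5   6
  2   0   1   0   3   7   0   6
  3   0   1   1   0   7   7  13
  4   0   0   1   1   8  15  28
  5   0   0   1   2  10  25  53
  6   0   0   1   3  13  38  91

38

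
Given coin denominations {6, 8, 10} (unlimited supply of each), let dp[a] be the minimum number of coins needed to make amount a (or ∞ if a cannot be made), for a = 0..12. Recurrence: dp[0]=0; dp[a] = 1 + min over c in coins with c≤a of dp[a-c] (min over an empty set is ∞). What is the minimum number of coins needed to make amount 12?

 a  0  1  2  3  4  5  6  7  8  9 10 11 12
dp  0  -  -  -  -  -  1  -  1  -  1  -  2
(- denotes ∞ / unreachable)

2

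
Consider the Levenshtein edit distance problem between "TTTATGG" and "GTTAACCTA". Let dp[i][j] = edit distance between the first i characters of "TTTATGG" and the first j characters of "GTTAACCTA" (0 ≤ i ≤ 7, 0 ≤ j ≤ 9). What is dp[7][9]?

6

   ''  G  T  T  A  A  C  C  T  A
''  0  1  2  3  4  5  6  7  8  9
 T  1  1  1  2  3  4  5  6  7  8
 T  2  2  1  1  2  3  4  5  6  7
 T  3  3  2  1  2  3  4  5  5  6
 A  4  4  3  2  1  2  3  4  5  5
 T  5  5  4  3  2  2  3  4  4  5
 G  6  5  5  4  3  3  3  4  5  5
 G  7  6  6  5  4  4  4  4  5  6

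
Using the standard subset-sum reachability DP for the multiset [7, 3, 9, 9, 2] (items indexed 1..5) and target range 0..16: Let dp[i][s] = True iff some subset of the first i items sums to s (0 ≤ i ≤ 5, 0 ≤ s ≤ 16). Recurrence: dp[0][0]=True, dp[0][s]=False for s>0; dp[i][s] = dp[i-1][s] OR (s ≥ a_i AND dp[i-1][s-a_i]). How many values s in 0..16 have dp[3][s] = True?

7

i\s   0   1   2   3   4   5   6   7   8   9  10  11  12  13  14  15  16
  0   T   F   F   F   F   F   F   F   F   F   F   F   F   F   F   F   F
  1   T   F   F   F   F   F   F   T   F   F   F   F   F   F   F   F   F
  2   T   F   F   T   F   F   F   T   F   F   T   F   F   F   F   F   F
  3   T   F   F   T   F   F   F   T   F   T   T   F   T   F   F   F   T
  4   T   F   F   T   F   F   F   T   F   T   T   F   T   F   F   F   T
  5   T   F   T   T   F   T   F   T   F   T   T   T   T   F   T   F   T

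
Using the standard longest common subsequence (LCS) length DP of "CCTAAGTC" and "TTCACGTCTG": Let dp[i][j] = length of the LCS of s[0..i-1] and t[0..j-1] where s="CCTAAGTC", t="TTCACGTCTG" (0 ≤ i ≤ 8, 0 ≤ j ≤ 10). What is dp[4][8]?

3

   ''  T  T  C  A  C  G  T  C  T  G
''  0  0  0  0  0  0  0  0  0  0  0
 C  0  0  0  1  1  1  1  1  1  1  1
 C  0  0  0  1  1  2  2  2  2  2  2
 T  0  1  1  1  1  2  2  3  3  3  3
 A  0  1  1  1  2  2  2  3  3  3  3
 A  0  1  1  1  2  2  2  3  3  3  3
 G  0  1  1  1  2  2  3  3  3  3  4
 T  0  1  2  2  2  2  3  4  4  4  4
 C  0  1  2  3  3  3  3  4  5  5  5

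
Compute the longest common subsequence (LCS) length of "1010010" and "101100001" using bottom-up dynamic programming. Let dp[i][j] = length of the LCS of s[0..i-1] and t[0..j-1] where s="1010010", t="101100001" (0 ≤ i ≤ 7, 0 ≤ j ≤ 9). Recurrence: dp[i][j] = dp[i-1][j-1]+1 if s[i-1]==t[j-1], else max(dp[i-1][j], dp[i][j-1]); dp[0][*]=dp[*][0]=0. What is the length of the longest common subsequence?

6

   ''  1  0  1  1  0  0  0  0  1
''  0  0  0  0  0  0  0  0  0  0
 1  0  1  1  1  1  1  1  1  1  1
 0  0  1  2  2  2  2  2  2  2  2
 1  0  1  2  3  3  3  3  3  3  3
 0  0  1  2  3  3  4  4  4  4  4
 0  0  1  2  3  3  4  5  5  5  5
 1  0  1  2  3  4  4  5  5  5  6
 0  0  1  2  3  4  5  5  6  6  6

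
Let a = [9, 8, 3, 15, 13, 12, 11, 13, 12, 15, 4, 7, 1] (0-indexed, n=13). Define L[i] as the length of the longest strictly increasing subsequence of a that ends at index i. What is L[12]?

   i    0    1    2    3    4    5    6    7    8    9   10   11   12
a[i]    9    8    3   15   13   12   11   13   12   15    4    7    1
L[i]    1    1    1    2    2    2    2    3    3    4    2    3    1

1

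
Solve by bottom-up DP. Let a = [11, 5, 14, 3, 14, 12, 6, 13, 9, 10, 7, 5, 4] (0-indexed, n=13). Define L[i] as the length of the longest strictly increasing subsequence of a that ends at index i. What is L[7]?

   i    0    1    2    3    4    5    6    7    8    9   10   11   12
a[i]   11    5   14    3   14   12    6   13    9   10    7    5    4
L[i]    1    1    2    1    2    2    2    3    3    4    3    2    2

3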